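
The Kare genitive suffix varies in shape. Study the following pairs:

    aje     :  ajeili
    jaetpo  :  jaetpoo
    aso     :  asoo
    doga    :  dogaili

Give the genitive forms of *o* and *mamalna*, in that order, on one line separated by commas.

oo, mamalnaili

The alternation tracks the last vowel of the stem — -o when the last vowel of the stem is a rounded vowel (*jaetpo*, *aso*); -ili when the last vowel of the stem is an unrounded vowel (*aje*, *doga*).
The last vowel of *o* is /o/, which is a rounded vowel, so the suffix is -o, giving *oo*.
*mamalna*: last vowel = /a/, an unrounded vowel → -ili → *mamalnaili*.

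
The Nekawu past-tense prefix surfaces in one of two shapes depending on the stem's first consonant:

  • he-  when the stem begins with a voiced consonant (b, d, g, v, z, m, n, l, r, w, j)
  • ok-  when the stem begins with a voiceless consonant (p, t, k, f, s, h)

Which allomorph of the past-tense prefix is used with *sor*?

*sor*: first consonant = /s/, voiceless → ok-.

ok-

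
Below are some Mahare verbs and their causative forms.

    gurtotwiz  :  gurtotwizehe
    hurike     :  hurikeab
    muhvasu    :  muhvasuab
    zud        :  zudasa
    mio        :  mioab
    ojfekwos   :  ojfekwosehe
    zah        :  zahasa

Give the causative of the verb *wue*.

The suffix is conditioned by the final sound: -ehe when the stem ends in a sibilant (*gurtotwiz*, *ojfekwos*); -asa when the stem ends in a non-sibilant consonant (*zud*, *zah*); -ab when the stem ends in a vowel (*hurike*, *muhvasu*, *mio*).
Since the final sound of *wue* is /e/ (a vowel), it takes -ab, giving *wueab*.

wueab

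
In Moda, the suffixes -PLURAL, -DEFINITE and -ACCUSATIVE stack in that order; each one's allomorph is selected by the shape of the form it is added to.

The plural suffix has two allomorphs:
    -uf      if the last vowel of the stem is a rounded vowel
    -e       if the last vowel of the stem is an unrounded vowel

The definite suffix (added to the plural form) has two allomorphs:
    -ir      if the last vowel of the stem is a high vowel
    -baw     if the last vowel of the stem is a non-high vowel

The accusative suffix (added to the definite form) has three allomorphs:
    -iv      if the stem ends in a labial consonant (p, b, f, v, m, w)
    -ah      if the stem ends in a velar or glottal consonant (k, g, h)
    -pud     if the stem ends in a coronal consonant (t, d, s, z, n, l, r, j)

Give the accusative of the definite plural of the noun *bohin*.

Since the last vowel of *bohin* is /i/ (an unrounded vowel), it takes -e, giving *bohine*.
The last vowel of the plural form *bohine* is /e/, which is a non-high vowel, so the definite suffix is -baw, giving *bohinebaw*.
The definite form *bohinebaw* — final consonant /w/ (labial) → -iv → *bohinebawiv*.

bohinebawiv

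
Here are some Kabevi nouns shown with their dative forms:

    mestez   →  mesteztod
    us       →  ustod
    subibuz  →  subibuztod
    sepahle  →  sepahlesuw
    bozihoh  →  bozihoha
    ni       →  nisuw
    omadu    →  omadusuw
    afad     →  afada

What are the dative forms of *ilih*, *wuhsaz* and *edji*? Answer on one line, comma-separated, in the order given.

The pattern is sibilance of the final sound: -tod when the stem ends in a sibilant (*mestez*, *us*, *subibuz*); -a when the stem ends in a non-sibilant consonant (*bozihoh*, *afad*); -suw when the stem ends in a vowel (*sepahle*, *ni*, *omadu*).
*ilih* — final sound /h/ (a non-sibilant consonant) → -a → *iliha*.
*wuhsaz*: final sound = /z/, a sibilant → -tod → *wuhsaztod*.
*edji* — final sound /i/ (a vowel) → -suw → *edjisuw*.

iliha, wuhsaztod, edjisuw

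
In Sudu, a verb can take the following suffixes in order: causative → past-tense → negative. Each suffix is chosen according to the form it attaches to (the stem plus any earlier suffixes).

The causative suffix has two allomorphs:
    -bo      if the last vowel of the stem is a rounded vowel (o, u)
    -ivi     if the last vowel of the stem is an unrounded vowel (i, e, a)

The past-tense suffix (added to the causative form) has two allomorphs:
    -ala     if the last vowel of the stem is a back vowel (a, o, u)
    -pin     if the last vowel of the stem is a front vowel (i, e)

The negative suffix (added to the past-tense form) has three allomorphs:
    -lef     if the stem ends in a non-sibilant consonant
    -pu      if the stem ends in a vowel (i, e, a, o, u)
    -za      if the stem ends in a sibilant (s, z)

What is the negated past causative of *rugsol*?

The last vowel of *rugsol* is /o/, which is a rounded vowel, so the causative suffix is -bo, giving *rugsolbo*.
The last vowel of the causative form *rugsolbo* is /o/, which is a back vowel, so the past-tense suffix is -ala, giving *rugsolboala*.
The final sound of the past-tense form *rugsolboala* is /a/, which is a vowel, so the negative suffix is -pu, giving *rugsolboalapu*.

rugsolboalapu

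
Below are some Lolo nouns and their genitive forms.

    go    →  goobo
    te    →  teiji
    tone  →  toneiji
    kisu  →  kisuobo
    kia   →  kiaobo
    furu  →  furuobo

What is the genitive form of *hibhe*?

The alternation tracks the last vowel of the stem — -iji when the last vowel of the stem is a front vowel (*te*, *tone*); -obo when the last vowel of the stem is a back vowel (*go*, *kisu*, *kia*, *furu*).
Since the last vowel of *hibhe* is /e/ (a front vowel), it takes -iji, giving *hibheiji*.

hibheiji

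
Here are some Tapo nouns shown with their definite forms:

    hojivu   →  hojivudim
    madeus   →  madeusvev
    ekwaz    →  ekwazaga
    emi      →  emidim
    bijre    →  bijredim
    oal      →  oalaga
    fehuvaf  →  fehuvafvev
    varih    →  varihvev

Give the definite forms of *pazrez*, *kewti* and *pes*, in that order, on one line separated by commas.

The pattern is voicing of the final sound: -vev when the stem ends in a voiceless consonant (*madeus*, *fehuvaf*, *varih*); -aga when the stem ends in a voiced consonant (*ekwaz*, *oal*); -dim when the stem ends in a vowel (*hojivu*, *emi*, *bijre*).
Since the final sound of *pazrez* is /z/ (a voiced consonant), it takes -aga, giving *pazrezaga*.
The final sound of *kewti* is /i/, which is a vowel, so the suffix is -dim, giving *kewtidim*.
*pes*: final sound = /s/, a voiceless consonant → -vev → *pesvev*.

pazrezaga, kewtidim, pesvev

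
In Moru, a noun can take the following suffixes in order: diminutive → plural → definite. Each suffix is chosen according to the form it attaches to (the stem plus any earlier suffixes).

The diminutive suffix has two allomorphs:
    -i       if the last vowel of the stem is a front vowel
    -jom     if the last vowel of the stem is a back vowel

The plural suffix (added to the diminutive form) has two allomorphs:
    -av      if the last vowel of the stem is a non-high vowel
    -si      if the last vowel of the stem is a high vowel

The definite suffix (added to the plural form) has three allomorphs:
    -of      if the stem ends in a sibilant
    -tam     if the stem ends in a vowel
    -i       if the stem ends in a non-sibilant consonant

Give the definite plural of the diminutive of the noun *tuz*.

tuzjomavi

*tuz*: last vowel = /u/, a back vowel → -jom → *tuzjom*.
The diminutive form *tuzjom*: last vowel = /o/, a non-high vowel → -av → *tuzjomav*.
The final sound of the plural form *tuzjomav* is /v/, which is a non-sibilant consonant, so the definite suffix is -i, giving *tuzjomavi*.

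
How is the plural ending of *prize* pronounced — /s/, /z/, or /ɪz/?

/ɪz/

The stem *prize* ends in a sibilant (/s, z, ʃ, ʒ, tʃ, dʒ/).
The plural suffix surfaces as /ɪz/ after sibilants, /s/ after other voiceless consonants, and /z/ after other voiced sounds.
So the plural -s on *prize* is pronounced /ɪz/.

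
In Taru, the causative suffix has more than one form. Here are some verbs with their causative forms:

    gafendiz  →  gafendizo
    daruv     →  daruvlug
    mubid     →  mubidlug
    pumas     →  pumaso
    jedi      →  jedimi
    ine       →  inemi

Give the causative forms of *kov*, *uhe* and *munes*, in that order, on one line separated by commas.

kovlug, uhemi, muneso

Looking at the final sound of each stem: -o when the stem ends in a sibilant (*gafendiz*, *pumas*); -lug when the stem ends in a non-sibilant consonant (*daruv*, *mubid*); -mi when the stem ends in a vowel (*jedi*, *ine*).
*kov* — final sound /v/ (a non-sibilant consonant) → -lug → *kovlug*.
The final sound of *uhe* is /e/, which is a vowel, so the suffix is -mi, giving *uhemi*.
*munes* — final sound /s/ (a sibilant) → -o → *muneso*.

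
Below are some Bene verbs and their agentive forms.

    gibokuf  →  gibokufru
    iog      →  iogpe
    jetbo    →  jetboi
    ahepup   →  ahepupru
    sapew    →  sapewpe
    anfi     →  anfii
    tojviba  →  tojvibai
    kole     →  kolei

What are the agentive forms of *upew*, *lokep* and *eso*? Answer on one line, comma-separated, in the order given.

Looking at the final sound of each stem: -ru when the stem ends in a voiceless consonant (*gibokuf*, *ahepup*); -pe when the stem ends in a voiced consonant (*iog*, *sapew*); -i when the stem ends in a vowel (*jetbo*, *anfi*, *tojviba*, *kole*).
*upew* — final sound /w/ (a voiced consonant) → -pe → *upewpe*.
Since the final sound of *lokep* is /p/ (a voiceless consonant), it takes -ru, giving *lokepru*.
*eso*: final sound = /o/, a vowel → -i → *esoi*.

upewpe, lokepru, esoi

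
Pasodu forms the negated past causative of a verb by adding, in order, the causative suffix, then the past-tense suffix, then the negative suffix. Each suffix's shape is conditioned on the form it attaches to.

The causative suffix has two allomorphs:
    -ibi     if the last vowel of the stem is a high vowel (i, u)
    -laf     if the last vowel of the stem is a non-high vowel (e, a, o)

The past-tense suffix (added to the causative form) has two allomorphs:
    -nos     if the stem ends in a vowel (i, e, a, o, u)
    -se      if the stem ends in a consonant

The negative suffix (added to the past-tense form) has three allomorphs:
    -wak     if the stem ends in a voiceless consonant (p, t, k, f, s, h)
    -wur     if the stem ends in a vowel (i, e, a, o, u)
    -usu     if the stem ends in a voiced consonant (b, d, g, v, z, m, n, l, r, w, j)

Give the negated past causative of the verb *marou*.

*marou*: last vowel = /u/, a high vowel → -ibi → *marouibi*.
The causative form *marouibi* — final sound /i/ (a vowel) → -nos → *marouibinos*.
The past-tense form *marouibinos* — final sound /s/ (a voiceless consonant) → -wak → *marouibinoswak*.

marouibinoswak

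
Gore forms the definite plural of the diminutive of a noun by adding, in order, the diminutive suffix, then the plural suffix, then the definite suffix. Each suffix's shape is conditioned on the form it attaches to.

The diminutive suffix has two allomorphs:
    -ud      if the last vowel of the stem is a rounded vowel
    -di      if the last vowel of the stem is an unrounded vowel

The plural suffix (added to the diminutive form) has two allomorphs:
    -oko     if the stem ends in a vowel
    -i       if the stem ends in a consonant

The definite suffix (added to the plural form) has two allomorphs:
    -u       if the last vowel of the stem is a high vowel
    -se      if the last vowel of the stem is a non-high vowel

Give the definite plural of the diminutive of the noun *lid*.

*lid*: last vowel = /i/, an unrounded vowel → -di → *liddi*.
Since the final sound of the diminutive form *liddi* is /i/ (a vowel), it takes -oko, giving *liddioko*.
The plural form *liddioko* — last vowel /o/ (a non-high vowel) → -se → *liddiokose*.

liddiokose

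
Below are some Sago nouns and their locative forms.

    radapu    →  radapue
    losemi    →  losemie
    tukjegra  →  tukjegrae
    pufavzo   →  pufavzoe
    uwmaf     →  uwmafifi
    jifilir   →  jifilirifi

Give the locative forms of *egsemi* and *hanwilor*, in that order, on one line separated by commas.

The suffix is conditioned by the final sound: -ifi when the stem ends in a consonant (*uwmaf*, *jifilir*); -e when the stem ends in a vowel (*radapu*, *losemi*, *tukjegra*, *pufavzo*).
*egsemi* — final sound /i/ (a vowel) → -e → *egsemie*.
*hanwilor* — final sound /r/ (a consonant) → -ifi → *hanwilorifi*.

egsemie, hanwilorifi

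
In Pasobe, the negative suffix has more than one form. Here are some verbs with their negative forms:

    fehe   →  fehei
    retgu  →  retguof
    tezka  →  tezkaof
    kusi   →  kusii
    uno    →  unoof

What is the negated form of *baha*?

bahaof

Looking at the last vowel of each stem: -i when the last vowel of the stem is a front vowel (*fehe*, *kusi*); -of when the last vowel of the stem is a back vowel (*retgu*, *tezka*, *uno*).
Since the last vowel of *baha* is /a/ (a back vowel), it takes -of, giving *bahaof*.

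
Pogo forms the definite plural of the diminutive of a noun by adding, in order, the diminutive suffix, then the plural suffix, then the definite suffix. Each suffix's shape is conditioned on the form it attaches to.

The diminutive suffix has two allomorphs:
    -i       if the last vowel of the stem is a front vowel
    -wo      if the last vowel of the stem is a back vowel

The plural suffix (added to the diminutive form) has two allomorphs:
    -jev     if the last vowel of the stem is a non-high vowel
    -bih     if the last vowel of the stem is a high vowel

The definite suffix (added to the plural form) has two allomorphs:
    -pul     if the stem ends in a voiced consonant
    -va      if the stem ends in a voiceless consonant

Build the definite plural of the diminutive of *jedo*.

The last vowel of *jedo* is /o/, which is a back vowel, so the diminutive suffix is -wo, giving *jedowo*.
The diminutive form *jedowo* — last vowel /o/ (a non-high vowel) → -jev → *jedowojev*.
The final consonant of the plural form *jedowojev* is /v/, which is voiced, so the definite suffix is -pul, giving *jedowojevpul*.

jedowojevpul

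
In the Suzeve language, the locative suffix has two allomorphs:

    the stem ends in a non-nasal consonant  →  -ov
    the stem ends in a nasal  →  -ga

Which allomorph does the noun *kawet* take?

-ov

The final consonant of *kawet* is /t/, which is non-nasal, so the suffix is -ov.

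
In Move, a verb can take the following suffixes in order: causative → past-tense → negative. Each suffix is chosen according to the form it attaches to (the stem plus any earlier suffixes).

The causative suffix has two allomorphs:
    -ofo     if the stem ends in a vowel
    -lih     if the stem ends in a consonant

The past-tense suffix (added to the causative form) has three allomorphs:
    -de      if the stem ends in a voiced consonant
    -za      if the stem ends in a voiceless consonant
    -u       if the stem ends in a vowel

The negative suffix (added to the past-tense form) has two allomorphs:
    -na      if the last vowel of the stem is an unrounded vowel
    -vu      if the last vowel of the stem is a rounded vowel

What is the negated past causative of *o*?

oofouvu

Since the final sound of *o* is /o/ (a vowel), it takes -ofo, giving *oofo*.
The causative form *oofo* — final sound /o/ (a vowel) → -u → *oofou*.
Since the last vowel of the past-tense form *oofou* is /u/ (a rounded vowel), it takes -vu, giving *oofouvu*.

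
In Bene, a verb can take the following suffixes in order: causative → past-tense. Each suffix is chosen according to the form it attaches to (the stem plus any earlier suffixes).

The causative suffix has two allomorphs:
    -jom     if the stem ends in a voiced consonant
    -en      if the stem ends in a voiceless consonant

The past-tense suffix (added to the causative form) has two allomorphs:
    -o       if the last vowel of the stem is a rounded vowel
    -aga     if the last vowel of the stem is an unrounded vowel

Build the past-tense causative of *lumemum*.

lumemumjomo

*lumemum* — final consonant /m/ (voiced) → -jom → *lumemumjom*.
The causative form *lumemumjom*: last vowel = /o/, a rounded vowel → -o → *lumemumjomo*.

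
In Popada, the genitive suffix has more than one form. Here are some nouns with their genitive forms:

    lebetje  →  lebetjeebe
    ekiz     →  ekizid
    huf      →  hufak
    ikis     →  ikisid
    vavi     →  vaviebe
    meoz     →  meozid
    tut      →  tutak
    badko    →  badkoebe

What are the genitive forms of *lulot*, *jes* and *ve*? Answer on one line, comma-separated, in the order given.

The alternation tracks the final sound of the stem — -id when the stem ends in a sibilant (*ekiz*, *ikis*, *meoz*); -ak when the stem ends in a non-sibilant consonant (*huf*, *tut*); -ebe when the stem ends in a vowel (*lebetje*, *vavi*, *badko*).
The final sound of *lulot* is /t/, which is a non-sibilant consonant, so the suffix is -ak, giving *lulotak*.
*jes* — final sound /s/ (a sibilant) → -id → *jesid*.
*ve*: final sound = /e/, a vowel → -ebe → *veebe*.

lulotak, jesid, veebe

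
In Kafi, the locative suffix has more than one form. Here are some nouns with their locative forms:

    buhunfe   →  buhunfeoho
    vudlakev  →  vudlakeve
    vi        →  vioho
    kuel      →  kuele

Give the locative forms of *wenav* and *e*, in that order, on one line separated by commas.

The alternation tracks the final sound of the stem — -e when the stem ends in a consonant (*vudlakev*, *kuel*); -oho when the stem ends in a vowel (*buhunfe*, *vi*).
The final sound of *wenav* is /v/, which is a consonant, so the suffix is -e, giving *wenave*.
The final sound of *e* is /e/, which is a vowel, so the suffix is -oho, giving *eoho*.

wenave, eoho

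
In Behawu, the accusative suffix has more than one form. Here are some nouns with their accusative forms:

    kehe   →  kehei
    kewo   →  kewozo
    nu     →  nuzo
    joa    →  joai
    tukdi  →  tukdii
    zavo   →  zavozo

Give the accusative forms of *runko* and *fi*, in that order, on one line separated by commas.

runkozo, fii

The pattern is rounding harmony: -zo when the last vowel of the stem is a rounded vowel (*kewo*, *nu*, *zavo*); -i when the last vowel of the stem is an unrounded vowel (*kehe*, *joa*, *tukdi*).
Since the last vowel of *runko* is /o/ (a rounded vowel), it takes -zo, giving *runkozo*.
The last vowel of *fi* is /i/, which is an unrounded vowel, so the suffix is -i, giving *fii*.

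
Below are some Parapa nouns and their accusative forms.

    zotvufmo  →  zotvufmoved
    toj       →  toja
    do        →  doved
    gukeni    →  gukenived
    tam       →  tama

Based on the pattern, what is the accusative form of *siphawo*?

Looking at the final sound of each stem: -a when the stem ends in a consonant (*toj*, *tam*); -ved when the stem ends in a vowel (*zotvufmo*, *do*, *gukeni*).
*siphawo* — final sound /o/ (a vowel) → -ved → *siphawoved*.

siphawoved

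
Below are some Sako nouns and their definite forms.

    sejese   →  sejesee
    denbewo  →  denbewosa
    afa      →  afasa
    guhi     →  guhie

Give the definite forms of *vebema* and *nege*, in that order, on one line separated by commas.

Looking at the last vowel of each stem: -e when the last vowel of the stem is a front vowel (*sejese*, *guhi*); -sa when the last vowel of the stem is a back vowel (*denbewo*, *afa*).
The last vowel of *vebema* is /a/, which is a back vowel, so the suffix is -sa, giving *vebemasa*.
*nege*: last vowel = /e/, a front vowel → -e → *negee*.

vebemasa, negee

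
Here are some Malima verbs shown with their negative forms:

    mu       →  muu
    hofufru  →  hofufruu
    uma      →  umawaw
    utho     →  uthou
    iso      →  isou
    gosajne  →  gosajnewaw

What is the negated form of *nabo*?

nabou

Looking at the last vowel of each stem: -u when the last vowel of the stem is a rounded vowel (*mu*, *hofufru*, *utho*, *iso*); -waw when the last vowel of the stem is an unrounded vowel (*uma*, *gosajne*).
*nabo*: last vowel = /o/, a rounded vowel → -u → *nabou*.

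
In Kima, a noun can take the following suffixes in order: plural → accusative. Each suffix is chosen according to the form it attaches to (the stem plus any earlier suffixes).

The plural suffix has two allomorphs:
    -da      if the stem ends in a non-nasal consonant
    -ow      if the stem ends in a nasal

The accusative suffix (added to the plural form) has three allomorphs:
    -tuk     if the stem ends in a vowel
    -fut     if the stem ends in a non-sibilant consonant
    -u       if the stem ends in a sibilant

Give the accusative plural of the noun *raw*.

*raw* — final consonant /w/ (non-nasal) → -da → *rawda*.
The final sound of the plural form *rawda* is /a/, which is a vowel, so the accusative suffix is -tuk, giving *rawdatuk*.

rawdatuk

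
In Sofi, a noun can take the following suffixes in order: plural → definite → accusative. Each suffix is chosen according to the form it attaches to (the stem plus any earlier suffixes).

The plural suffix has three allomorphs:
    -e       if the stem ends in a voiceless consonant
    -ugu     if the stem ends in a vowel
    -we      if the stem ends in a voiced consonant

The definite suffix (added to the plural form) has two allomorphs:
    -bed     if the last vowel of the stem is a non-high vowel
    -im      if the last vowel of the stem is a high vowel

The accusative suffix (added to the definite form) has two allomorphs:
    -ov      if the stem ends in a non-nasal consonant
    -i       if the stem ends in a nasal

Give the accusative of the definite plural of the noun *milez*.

milezwebedov

Since the final sound of *milez* is /z/ (a voiced consonant), it takes -we, giving *milezwe*.
The plural form *milezwe* — last vowel /e/ (a non-high vowel) → -bed → *milezwebed*.
The final consonant of the definite form *milezwebed* is /d/, which is non-nasal, so the accusative suffix is -ov, giving *milezwebedov*.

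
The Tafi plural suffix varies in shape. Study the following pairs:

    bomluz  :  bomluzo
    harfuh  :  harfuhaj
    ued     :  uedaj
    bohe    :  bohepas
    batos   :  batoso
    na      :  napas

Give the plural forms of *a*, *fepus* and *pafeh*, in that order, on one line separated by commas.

apas, fepuso, pafehaj

Looking at the final sound of each stem: -o when the stem ends in a sibilant (*bomluz*, *batos*); -aj when the stem ends in a non-sibilant consonant (*harfuh*, *ued*); -pas when the stem ends in a vowel (*bohe*, *na*).
*a* — final sound /a/ (a vowel) → -pas → *apas*.
The final sound of *fepus* is /s/, which is a sibilant, so the suffix is -o, giving *fepuso*.
The final sound of *pafeh* is /h/, which is a non-sibilant consonant, so the suffix is -aj, giving *pafehaj*.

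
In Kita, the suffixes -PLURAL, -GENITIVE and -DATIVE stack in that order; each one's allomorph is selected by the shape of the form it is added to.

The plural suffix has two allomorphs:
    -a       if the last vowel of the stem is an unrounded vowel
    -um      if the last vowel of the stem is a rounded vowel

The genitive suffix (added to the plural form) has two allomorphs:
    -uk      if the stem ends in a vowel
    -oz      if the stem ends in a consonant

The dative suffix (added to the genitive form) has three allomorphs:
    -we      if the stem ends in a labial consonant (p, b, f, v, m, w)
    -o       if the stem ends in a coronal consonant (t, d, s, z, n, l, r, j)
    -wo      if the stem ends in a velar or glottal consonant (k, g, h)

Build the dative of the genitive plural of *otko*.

otkoumozo

Since the last vowel of *otko* is /o/ (a rounded vowel), it takes -um, giving *otkoum*.
Since the final sound of the plural form *otkoum* is /m/ (a consonant), it takes -oz, giving *otkoumoz*.
The genitive form *otkoumoz*: final consonant = /z/, coronal → -o → *otkoumozo*.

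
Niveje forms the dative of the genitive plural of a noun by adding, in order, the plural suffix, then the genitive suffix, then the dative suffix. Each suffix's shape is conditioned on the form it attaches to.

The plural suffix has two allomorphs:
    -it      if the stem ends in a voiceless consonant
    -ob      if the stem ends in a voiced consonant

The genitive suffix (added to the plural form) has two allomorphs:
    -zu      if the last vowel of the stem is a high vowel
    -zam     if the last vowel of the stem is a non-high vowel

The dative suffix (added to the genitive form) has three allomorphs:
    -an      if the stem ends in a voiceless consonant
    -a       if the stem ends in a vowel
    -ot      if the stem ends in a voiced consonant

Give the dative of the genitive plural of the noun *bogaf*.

bogafitzua

*bogaf* — final consonant /f/ (voiceless) → -it → *bogafit*.
Since the last vowel of the plural form *bogafit* is /i/ (a high vowel), it takes -zu, giving *bogafitzu*.
Since the final sound of the genitive form *bogafitzu* is /u/ (a vowel), it takes -a, giving *bogafitzua*.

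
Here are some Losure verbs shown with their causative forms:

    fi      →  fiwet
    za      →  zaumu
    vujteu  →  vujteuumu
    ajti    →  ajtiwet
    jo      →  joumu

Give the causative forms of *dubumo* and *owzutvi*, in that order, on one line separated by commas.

dubumoumu, owzutviwet

The suffix is conditioned by the last vowel: -wet when the last vowel of the stem is a front vowel (*fi*, *ajti*); -umu when the last vowel of the stem is a back vowel (*za*, *vujteu*, *jo*).
*dubumo*: last vowel = /o/, a back vowel → -umu → *dubumoumu*.
Since the last vowel of *owzutvi* is /i/ (a front vowel), it takes -wet, giving *owzutviwet*.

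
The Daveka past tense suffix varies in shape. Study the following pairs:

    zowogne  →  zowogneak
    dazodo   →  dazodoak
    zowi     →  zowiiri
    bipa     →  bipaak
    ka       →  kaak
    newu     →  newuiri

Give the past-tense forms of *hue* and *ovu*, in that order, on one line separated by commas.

The pattern is height harmony: -iri when the last vowel of the stem is a high vowel (*zowi*, *newu*); -ak when the last vowel of the stem is a non-high vowel (*zowogne*, *dazodo*, *bipa*, *ka*).
Since the last vowel of *hue* is /e/ (a non-high vowel), it takes -ak, giving *hueak*.
*ovu* — last vowel /u/ (a high vowel) → -iri → *ovuiri*.

hueak, ovuiri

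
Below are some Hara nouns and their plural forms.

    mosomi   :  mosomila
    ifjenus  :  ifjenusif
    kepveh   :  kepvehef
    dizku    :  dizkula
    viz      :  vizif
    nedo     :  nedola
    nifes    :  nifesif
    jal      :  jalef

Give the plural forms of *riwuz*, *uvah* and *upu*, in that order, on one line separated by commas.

riwuzif, uvahef, upula

The suffix is conditioned by the final sound: -if when the stem ends in a sibilant (*ifjenus*, *viz*, *nifes*); -ef when the stem ends in a non-sibilant consonant (*kepveh*, *jal*); -la when the stem ends in a vowel (*mosomi*, *dizku*, *nedo*).
*riwuz*: final sound = /z/, a sibilant → -if → *riwuzif*.
The final sound of *uvah* is /h/, which is a non-sibilant consonant, so the suffix is -ef, giving *uvahef*.
*upu*: final sound = /u/, a vowel → -la → *upula*.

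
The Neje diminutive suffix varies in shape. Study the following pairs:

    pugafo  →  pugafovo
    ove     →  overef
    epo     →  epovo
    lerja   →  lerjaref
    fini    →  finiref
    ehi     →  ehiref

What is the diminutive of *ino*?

The suffix is conditioned by the last vowel: -vo when the last vowel of the stem is a rounded vowel (*pugafo*, *epo*); -ref when the last vowel of the stem is an unrounded vowel (*ove*, *lerja*, *fini*, *ehi*).
*ino*: last vowel = /o/, a rounded vowel → -vo → *inovo*.

inovo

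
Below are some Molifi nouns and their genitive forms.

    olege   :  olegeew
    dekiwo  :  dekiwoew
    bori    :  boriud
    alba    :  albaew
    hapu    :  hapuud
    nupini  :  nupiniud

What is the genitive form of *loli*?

loliud

The alternation tracks the last vowel of the stem — -ud when the last vowel of the stem is a high vowel (*bori*, *hapu*, *nupini*); -ew when the last vowel of the stem is a non-high vowel (*olege*, *dekiwo*, *alba*).
The last vowel of *loli* is /i/, which is a high vowel, so the suffix is -ud, giving *loliud*.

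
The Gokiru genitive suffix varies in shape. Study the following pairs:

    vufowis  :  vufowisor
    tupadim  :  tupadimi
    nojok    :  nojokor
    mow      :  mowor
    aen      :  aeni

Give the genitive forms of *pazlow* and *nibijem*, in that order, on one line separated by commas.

pazlowor, nibijemi

The pattern is nasality of the final consonant: -i when the stem ends in a nasal (*tupadim*, *aen*); -or when the stem ends in a non-nasal consonant (*vufowis*, *nojok*, *mow*).
The final consonant of *pazlow* is /w/, which is non-nasal, so the suffix is -or, giving *pazlowor*.
The final consonant of *nibijem* is /m/, which is a nasal, so the suffix is -i, giving *nibijemi*.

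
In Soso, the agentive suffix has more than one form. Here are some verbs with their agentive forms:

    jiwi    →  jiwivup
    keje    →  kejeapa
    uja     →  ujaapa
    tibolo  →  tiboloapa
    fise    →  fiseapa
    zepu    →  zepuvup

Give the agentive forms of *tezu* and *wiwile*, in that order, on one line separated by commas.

Looking at the last vowel of each stem: -vup when the last vowel of the stem is a high vowel (*jiwi*, *zepu*); -apa when the last vowel of the stem is a non-high vowel (*keje*, *uja*, *tibolo*, *fise*).
Since the last vowel of *tezu* is /u/ (a high vowel), it takes -vup, giving *tezuvup*.
*wiwile* — last vowel /e/ (a non-high vowel) → -apa → *wiwileapa*.

tezuvup, wiwileapa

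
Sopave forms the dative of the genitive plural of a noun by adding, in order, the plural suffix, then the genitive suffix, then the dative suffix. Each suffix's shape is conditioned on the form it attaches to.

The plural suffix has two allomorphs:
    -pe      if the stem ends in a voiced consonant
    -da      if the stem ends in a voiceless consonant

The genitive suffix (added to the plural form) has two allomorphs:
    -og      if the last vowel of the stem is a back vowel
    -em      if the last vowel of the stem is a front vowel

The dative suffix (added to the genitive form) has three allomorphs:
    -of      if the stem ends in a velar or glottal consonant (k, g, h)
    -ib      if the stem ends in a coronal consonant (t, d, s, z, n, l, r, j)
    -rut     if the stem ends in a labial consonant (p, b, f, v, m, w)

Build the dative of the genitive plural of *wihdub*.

wihdubpeemrut

The final consonant of *wihdub* is /b/, which is voiced, so the plural suffix is -pe, giving *wihdubpe*.
The last vowel of the plural form *wihdubpe* is /e/, which is a front vowel, so the genitive suffix is -em, giving *wihdubpeem*.
The genitive form *wihdubpeem* — final consonant /m/ (labial) → -rut → *wihdubpeemrut*.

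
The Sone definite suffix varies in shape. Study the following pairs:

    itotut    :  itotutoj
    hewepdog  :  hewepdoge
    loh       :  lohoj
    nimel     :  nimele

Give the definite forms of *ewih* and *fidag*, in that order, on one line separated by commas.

ewihoj, fidage

The pattern is voicing of the final consonant: -oj when the stem ends in a voiceless consonant (*itotut*, *loh*); -e when the stem ends in a voiced consonant (*hewepdog*, *nimel*).
*ewih*: final consonant = /h/, voiceless → -oj → *ewihoj*.
*fidag*: final consonant = /g/, voiced → -e → *fidage*.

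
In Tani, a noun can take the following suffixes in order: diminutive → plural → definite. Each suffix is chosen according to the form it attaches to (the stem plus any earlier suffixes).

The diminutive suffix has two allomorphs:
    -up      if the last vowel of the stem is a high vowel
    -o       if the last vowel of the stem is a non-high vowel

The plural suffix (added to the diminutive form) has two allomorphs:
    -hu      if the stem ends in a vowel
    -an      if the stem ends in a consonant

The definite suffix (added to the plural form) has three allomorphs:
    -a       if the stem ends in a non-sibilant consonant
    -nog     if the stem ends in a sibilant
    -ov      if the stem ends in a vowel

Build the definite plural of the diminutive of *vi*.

Since the last vowel of *vi* is /i/ (a high vowel), it takes -up, giving *viup*.
Since the final sound of the diminutive form *viup* is /p/ (a consonant), it takes -an, giving *viupan*.
The plural form *viupan*: final sound = /n/, a non-sibilant consonant → -a → *viupana*.

viupana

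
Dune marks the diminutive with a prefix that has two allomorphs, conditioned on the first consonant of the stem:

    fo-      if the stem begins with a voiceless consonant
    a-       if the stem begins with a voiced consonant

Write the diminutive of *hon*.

fohon

The first consonant of *hon* is /h/, which is voiceless, so the prefix is fo-, giving *fohon*.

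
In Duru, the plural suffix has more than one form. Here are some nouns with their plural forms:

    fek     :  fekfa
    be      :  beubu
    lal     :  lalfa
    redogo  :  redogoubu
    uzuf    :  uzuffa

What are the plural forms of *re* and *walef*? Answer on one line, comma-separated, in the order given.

Looking at the final sound of each stem: -fa when the stem ends in a consonant (*fek*, *lal*, *uzuf*); -ubu when the stem ends in a vowel (*be*, *redogo*).
*re*: final sound = /e/, a vowel → -ubu → *reubu*.
*walef*: final sound = /f/, a consonant → -fa → *waleffa*.

reubu, waleffa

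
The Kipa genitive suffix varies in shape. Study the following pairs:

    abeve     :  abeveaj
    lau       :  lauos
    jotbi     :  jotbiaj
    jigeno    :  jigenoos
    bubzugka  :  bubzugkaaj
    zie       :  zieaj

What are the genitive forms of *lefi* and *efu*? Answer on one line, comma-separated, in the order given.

lefiaj, efuos

The alternation tracks the last vowel of the stem — -os when the last vowel of the stem is a rounded vowel (*lau*, *jigeno*); -aj when the last vowel of the stem is an unrounded vowel (*abeve*, *jotbi*, *bubzugka*, *zie*).
The last vowel of *lefi* is /i/, which is an unrounded vowel, so the suffix is -aj, giving *lefiaj*.
*efu*: last vowel = /u/, a rounded vowel → -os → *efuos*.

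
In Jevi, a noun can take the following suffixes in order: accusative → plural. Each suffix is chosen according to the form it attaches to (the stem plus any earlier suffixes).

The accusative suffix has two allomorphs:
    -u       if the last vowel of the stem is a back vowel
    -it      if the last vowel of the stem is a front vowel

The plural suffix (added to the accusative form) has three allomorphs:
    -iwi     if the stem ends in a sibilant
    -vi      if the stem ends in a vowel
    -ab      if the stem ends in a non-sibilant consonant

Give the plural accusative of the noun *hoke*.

hokeitab

*hoke*: last vowel = /e/, a front vowel → -it → *hokeit*.
The accusative form *hokeit*: final sound = /t/, a non-sibilant consonant → -ab → *hokeitab*.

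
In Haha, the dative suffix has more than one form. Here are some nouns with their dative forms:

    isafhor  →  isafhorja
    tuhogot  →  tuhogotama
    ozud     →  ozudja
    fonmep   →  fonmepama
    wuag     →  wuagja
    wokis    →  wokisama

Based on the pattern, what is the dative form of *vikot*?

The pattern is voicing of the final consonant: -ama when the stem ends in a voiceless consonant (*tuhogot*, *fonmep*, *wokis*); -ja when the stem ends in a voiced consonant (*isafhor*, *ozud*, *wuag*).
*vikot*: final consonant = /t/, voiceless → -ama → *vikotama*.

vikotama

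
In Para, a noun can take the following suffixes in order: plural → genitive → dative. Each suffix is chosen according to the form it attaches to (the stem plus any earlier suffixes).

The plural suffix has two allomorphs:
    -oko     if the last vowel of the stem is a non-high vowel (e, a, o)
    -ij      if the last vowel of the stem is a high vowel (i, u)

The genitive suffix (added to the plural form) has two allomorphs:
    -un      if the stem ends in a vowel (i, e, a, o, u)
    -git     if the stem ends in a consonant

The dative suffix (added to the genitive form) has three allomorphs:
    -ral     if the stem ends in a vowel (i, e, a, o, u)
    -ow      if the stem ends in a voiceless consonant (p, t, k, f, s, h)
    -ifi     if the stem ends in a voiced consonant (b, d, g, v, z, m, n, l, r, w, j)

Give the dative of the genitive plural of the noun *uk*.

Since the last vowel of *uk* is /u/ (a high vowel), it takes -ij, giving *ukij*.
The plural form *ukij*: final sound = /j/, a consonant → -git → *ukijgit*.
The genitive form *ukijgit* — final sound /t/ (a voiceless consonant) → -ow → *ukijgitow*.

ukijgitow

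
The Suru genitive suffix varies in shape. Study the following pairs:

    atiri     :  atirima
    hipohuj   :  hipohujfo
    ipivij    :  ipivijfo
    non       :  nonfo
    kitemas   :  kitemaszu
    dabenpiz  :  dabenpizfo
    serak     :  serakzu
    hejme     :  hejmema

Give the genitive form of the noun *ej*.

ejfo

Looking at the final sound of each stem: -zu when the stem ends in a voiceless consonant (*kitemas*, *serak*); -fo when the stem ends in a voiced consonant (*hipohuj*, *ipivij*, *non*, *dabenpiz*); -ma when the stem ends in a vowel (*atiri*, *hejme*).
The final sound of *ej* is /j/, which is a voiced consonant, so the suffix is -fo, giving *ejfo*.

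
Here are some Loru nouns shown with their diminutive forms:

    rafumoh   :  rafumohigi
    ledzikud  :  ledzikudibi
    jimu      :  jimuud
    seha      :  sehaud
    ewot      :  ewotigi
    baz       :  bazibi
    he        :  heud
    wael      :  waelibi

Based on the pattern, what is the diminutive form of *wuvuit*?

wuvuitigi

The alternation tracks the final sound of the stem — -igi when the stem ends in a voiceless consonant (*rafumoh*, *ewot*); -ibi when the stem ends in a voiced consonant (*ledzikud*, *baz*, *wael*); -ud when the stem ends in a vowel (*jimu*, *seha*, *he*).
*wuvuit*: final sound = /t/, a voiceless consonant → -igi → *wuvuitigi*.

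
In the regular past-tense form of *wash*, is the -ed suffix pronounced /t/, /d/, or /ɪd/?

The stem *wash* ends in a voiceless consonant other than /t/.
The -ed suffix is realized as /ɪd/ after /t, d/; as /t/ after other voiceless consonants; and as /d/ after other voiced sounds.
So -ed on *wash* is pronounced /t/.

/t/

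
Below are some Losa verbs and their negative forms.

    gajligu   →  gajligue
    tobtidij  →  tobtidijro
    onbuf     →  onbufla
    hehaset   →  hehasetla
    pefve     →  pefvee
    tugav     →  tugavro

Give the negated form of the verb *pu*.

pue

The alternation tracks the final sound of the stem — -la when the stem ends in a voiceless consonant (*onbuf*, *hehaset*); -ro when the stem ends in a voiced consonant (*tobtidij*, *tugav*); -e when the stem ends in a vowel (*gajligu*, *pefve*).
*pu* — final sound /u/ (a vowel) → -e → *pue*.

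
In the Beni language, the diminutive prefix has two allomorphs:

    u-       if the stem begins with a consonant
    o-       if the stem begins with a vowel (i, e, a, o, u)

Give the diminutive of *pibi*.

upibi

*pibi*: first sound = /p/, a consonant → u- → *upibi*.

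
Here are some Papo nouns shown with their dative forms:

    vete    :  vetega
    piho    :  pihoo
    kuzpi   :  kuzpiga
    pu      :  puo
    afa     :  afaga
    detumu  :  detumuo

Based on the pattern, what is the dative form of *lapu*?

lapuo

Looking at the last vowel of each stem: -o when the last vowel of the stem is a rounded vowel (*piho*, *pu*, *detumu*); -ga when the last vowel of the stem is an unrounded vowel (*vete*, *kuzpi*, *afa*).
*lapu* — last vowel /u/ (a rounded vowel) → -o → *lapuo*.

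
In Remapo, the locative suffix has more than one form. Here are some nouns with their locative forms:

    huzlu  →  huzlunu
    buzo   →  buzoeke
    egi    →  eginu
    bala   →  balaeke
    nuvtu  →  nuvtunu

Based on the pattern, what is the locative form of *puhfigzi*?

puhfigzinu

Looking at the last vowel of each stem: -nu when the last vowel of the stem is a high vowel (*huzlu*, *egi*, *nuvtu*); -eke when the last vowel of the stem is a non-high vowel (*buzo*, *bala*).
*puhfigzi*: last vowel = /i/, a high vowel → -nu → *puhfigzinu*.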